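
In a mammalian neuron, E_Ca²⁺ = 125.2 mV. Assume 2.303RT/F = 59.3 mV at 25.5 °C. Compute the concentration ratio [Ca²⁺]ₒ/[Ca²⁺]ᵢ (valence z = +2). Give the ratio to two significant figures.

log₁₀([out]/[in]) = E·z/(59.3) = 125.2 × 2 / 59.3 = 4.2226
[out]/[in] = 10^(4.2226) = 1.67e+04

17000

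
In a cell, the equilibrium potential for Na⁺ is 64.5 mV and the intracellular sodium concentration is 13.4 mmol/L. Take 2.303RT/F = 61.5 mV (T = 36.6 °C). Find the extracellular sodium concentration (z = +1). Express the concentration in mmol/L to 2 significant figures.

150 mmol/L

Nernst: E = (61.5/1) · log₁₀([out]/[in]), so log₁₀([out]/[in]) = 64.5 × 1 / 61.5 = 1.0488.
[out]/[in] = 10^(1.0488) = 11.19.
[out] = 11.19 × 13.4 = 149.9 mmol/L.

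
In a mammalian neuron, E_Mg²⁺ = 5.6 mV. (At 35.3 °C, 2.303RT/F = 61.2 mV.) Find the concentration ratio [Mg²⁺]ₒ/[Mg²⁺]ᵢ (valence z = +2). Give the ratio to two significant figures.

log₁₀([out]/[in]) = E·z/(61.2) = 5.6 × 2 / 61.2 = 0.1830
[out]/[in] = 10^(0.1830) = 1.524

1.5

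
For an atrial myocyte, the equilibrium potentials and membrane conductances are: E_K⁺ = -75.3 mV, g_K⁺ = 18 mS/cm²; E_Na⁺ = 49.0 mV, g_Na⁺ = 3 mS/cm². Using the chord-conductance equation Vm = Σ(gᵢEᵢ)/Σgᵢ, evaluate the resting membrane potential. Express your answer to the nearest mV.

-58 mV

Σ gᵢEᵢ = 18·(-75.3) + 3·(49.0) = -1208.40
Σ gᵢ = 18 + 3 = 21
Vm = -1208.40 / 21 = -57.54 mV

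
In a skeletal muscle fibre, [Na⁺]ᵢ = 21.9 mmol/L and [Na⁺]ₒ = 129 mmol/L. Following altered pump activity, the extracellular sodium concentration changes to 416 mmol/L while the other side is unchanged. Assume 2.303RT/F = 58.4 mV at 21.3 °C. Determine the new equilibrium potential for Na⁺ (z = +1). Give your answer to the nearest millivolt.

After the shift: [Na⁺]_out = 416, [Na⁺]_in = 21.9 mmol/L.
E_new = (58.4/1)·log₁₀(416/21.9) = 58.40 · (1.2786) = 74.67 mV

75 mV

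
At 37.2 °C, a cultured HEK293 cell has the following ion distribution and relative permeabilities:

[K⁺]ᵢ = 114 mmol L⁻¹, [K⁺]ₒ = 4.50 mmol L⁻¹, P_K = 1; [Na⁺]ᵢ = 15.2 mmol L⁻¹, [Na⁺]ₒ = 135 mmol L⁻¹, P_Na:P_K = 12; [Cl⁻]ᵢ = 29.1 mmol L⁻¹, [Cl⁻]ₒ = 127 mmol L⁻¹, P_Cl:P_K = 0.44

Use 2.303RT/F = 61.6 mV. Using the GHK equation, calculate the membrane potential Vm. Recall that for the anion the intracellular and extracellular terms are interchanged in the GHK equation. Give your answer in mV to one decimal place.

Vm = 61.6 · log₁₀[(Σ P·[cation]ₒ + Σ P·[anion]ᵢ) / (Σ P·[cation]ᵢ + Σ P·[anion]ₒ)]
Numerator = 1×4.50 + 12×135 + 0.44×29.1 = 1637
Denominator = 1×114 + 12×15.2 + 0.44×127 = 352.3
Vm = 61.6 · log₁₀(4.6477) = 61.6 × (0.6672) = 41.10 mV

41.1 mV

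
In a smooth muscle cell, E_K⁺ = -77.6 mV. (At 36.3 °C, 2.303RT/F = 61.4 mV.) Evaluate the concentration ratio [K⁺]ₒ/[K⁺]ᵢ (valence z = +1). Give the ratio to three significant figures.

log₁₀([out]/[in]) = E·z/(61.4) = -77.6 × 1 / 61.4 = -1.2638
[out]/[in] = 10^(-1.2638) = 0.05447

0.0545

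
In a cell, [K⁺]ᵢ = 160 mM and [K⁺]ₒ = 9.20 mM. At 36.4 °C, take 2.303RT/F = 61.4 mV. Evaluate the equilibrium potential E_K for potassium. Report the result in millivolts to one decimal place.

E = (61.4/z) · log₁₀([K⁺]_out/[K⁺]_in) with z = +1.
= (61.4/1) · log₁₀(9.20/160) = 61.40 · log₁₀(0.0575)
= 61.40 · (-1.2403) = -76.16 mV

-76.2 mV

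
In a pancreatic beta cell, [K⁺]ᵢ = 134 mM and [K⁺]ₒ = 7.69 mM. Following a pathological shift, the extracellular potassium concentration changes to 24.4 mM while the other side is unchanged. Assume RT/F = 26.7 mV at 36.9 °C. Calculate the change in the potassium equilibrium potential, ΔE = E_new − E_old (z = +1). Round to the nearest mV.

E_old = (26.7/1)·ln(7.69/134) = -76.31 mV
E_new = (26.7/1)·ln(24.4/134) = -45.48 mV
ΔE = -45.48 − (-76.31) = 30.83 mV

31 mV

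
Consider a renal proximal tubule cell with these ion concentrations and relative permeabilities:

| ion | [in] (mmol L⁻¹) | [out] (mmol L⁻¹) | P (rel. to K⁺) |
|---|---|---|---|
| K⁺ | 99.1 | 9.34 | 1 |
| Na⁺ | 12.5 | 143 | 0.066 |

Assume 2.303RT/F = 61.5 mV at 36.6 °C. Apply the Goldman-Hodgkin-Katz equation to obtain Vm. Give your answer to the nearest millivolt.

Vm = 61.5 · log₁₀[(Σ P·[cation]ₒ + Σ P·[anion]ᵢ) / (Σ P·[cation]ᵢ + Σ P·[anion]ₒ)]
Numerator = 1×9.34 + 0.066×143 = 18.78
Denominator = 1×99.1 + 0.066×12.5 = 99.92
Vm = 61.5 · log₁₀(0.18792) = 61.5 × (-0.7260) = -44.65 mV

-45 mV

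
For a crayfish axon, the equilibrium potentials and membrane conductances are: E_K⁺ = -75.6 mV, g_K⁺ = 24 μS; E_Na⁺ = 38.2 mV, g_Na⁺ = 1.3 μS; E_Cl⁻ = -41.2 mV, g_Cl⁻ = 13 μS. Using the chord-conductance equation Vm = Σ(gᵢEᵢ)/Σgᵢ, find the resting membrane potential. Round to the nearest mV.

-60 mV

Σ gᵢEᵢ = 24·(-75.6) + 1.3·(38.2) + 13·(-41.2) = -2300.34
Σ gᵢ = 24 + 1.3 + 13 = 38.3
Vm = -2300.34 / 38.3 = -60.06 mV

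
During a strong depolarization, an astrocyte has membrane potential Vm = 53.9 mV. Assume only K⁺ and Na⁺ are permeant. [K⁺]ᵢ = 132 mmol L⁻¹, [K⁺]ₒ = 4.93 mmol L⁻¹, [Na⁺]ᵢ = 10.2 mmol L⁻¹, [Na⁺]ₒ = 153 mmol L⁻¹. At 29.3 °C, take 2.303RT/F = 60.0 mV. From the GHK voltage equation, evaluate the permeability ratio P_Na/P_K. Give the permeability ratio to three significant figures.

Let α = P_Na/P_K. GHK: Vm = 60.0·log₁₀[(Kₒ + α·Naₒ)/(Kᵢ + α·Naᵢ)].
10^(Vm/60.0) = 10^(53.9/60.0) = 7.9129
So 7.9129·(Kᵢ + α·Naᵢ) = Kₒ + α·Naₒ → α = (7.9129·132.0 − 4.93) / (153.0 − 7.9129·10.2)
α = (1044 − 4.93) / (153.0 − 80.71) = 1040/72.29 = 14.38

14.4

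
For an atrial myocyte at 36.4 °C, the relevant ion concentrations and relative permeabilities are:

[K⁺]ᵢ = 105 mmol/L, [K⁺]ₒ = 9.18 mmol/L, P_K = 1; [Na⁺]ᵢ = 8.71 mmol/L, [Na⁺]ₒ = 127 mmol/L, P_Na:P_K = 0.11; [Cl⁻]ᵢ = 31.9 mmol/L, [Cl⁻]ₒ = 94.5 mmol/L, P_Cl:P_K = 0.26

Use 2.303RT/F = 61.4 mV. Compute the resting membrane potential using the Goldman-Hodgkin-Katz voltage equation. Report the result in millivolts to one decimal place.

Vm = 61.4 · log₁₀[(Σ P·[cation]ₒ + Σ P·[anion]ᵢ) / (Σ P·[cation]ᵢ + Σ P·[anion]ₒ)]
Numerator = 1×9.18 + 0.11×127 + 0.26×31.9 = 31.44
Denominator = 1×105 + 0.11×8.71 + 0.26×94.5 = 130.5
Vm = 61.4 · log₁₀(0.2409) = 61.4 × (-0.6182) = -37.96 mV

-38.0 mV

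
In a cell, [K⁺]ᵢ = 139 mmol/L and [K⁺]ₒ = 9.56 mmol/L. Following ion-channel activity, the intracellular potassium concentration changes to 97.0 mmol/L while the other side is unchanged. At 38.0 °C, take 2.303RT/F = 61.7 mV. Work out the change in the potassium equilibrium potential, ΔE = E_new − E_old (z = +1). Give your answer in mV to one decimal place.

E_old = (61.7/1)·log₁₀(9.56/139) = -71.73 mV
E_new = (61.7/1)·log₁₀(9.56/97.0) = -62.09 mV
ΔE = -62.09 − (-71.73) = 9.64 mV

9.6 mV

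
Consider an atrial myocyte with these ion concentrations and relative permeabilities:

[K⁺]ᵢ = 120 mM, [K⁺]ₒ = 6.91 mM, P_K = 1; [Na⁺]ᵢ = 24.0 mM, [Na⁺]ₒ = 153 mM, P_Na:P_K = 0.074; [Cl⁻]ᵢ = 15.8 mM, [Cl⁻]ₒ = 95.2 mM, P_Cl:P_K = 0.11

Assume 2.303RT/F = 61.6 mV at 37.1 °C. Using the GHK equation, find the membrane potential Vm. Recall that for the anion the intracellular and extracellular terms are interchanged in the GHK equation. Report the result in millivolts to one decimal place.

Vm = 61.6 · log₁₀[(Σ P·[cation]ₒ + Σ P·[anion]ᵢ) / (Σ P·[cation]ᵢ + Σ P·[anion]ₒ)]
Numerator = 1×6.91 + 0.074×153 + 0.11×15.8 = 19.97
Denominator = 1×120 + 0.074×24.0 + 0.11×95.2 = 132.2
Vm = 61.6 · log₁₀(0.151) = 61.6 × (-0.8210) = -50.57 mV

-50.6 mV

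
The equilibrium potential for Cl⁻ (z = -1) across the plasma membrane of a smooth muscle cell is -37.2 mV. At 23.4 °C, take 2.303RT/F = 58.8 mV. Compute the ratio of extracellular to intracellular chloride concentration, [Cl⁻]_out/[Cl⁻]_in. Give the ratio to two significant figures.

4.3

log₁₀([out]/[in]) = E·z/(58.8) = -37.2 × -1 / 58.8 = 0.6327
[out]/[in] = 10^(0.6327) = 4.292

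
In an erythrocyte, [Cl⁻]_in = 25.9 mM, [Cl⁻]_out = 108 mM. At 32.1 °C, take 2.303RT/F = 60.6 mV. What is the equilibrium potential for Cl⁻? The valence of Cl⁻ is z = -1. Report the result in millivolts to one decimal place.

-37.6 mV

E = (60.6/z) · log₁₀([Cl⁻]_out/[Cl⁻]_in) with z = -1.
For an anion, dividing by z = -1 reverses the sign.
= (60.6/-1) · log₁₀(108/25.9) = -60.60 · log₁₀(4.17)
= -60.60 · (0.6201) = -37.58 mV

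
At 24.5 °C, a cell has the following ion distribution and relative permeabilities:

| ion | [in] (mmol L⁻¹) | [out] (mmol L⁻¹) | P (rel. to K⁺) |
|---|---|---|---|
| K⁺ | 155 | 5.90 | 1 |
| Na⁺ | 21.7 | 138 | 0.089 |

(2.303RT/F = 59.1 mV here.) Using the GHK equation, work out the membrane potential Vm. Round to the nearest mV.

-55 mV

Vm = 59.1 · log₁₀[(Σ P·[cation]ₒ + Σ P·[anion]ᵢ) / (Σ P·[cation]ᵢ + Σ P·[anion]ₒ)]
Numerator = 1×5.90 + 0.089×138 = 18.18
Denominator = 1×155 + 0.089×21.7 = 156.9
Vm = 59.1 · log₁₀(0.11586) = 59.1 × (-0.9361) = -55.32 mV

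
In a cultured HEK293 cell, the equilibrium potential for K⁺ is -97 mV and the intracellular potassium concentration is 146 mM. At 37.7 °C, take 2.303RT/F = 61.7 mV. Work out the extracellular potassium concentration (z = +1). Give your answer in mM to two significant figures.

3.9 mM

Nernst: E = (61.7/1) · log₁₀([out]/[in]), so log₁₀([out]/[in]) = -97.0 × 1 / 61.7 = -1.5721.
[out]/[in] = 10^(-1.5721) = 0.02678.
[out] = 0.02678 × 146 = 3.91 mM.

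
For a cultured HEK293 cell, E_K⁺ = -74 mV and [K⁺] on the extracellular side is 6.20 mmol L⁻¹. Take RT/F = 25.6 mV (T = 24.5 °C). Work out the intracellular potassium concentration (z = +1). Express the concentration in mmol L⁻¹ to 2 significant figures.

Nernst: E = (25.6/1) · ln([out]/[in]), so ln([out]/[in]) = -74.0 × 1 / 25.6 = -2.8906.
[out]/[in] = e^(-2.8906) = 0.05554.
[in] = 6.20 / 0.05554 = 111.6 mmol L⁻¹.

110 mmol L⁻¹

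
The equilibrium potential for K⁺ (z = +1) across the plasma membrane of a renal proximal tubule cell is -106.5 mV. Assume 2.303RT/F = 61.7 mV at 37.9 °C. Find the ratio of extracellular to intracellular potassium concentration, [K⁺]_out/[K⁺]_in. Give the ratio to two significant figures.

0.019

log₁₀([out]/[in]) = E·z/(61.7) = -106.5 × 1 / 61.7 = -1.7261
[out]/[in] = 10^(-1.7261) = 0.01879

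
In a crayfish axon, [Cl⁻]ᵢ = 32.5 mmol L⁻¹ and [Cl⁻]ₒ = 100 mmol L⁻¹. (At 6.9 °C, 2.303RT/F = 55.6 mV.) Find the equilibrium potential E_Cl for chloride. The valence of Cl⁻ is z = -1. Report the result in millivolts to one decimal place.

E = (55.6/z) · log₁₀([Cl⁻]_out/[Cl⁻]_in) with z = -1.
For an anion, dividing by z = -1 reverses the sign.
= (55.6/-1) · log₁₀(100/32.5) = -55.60 · log₁₀(3.077)
= -55.60 · (0.4881) = -27.14 mV

-27.1 mV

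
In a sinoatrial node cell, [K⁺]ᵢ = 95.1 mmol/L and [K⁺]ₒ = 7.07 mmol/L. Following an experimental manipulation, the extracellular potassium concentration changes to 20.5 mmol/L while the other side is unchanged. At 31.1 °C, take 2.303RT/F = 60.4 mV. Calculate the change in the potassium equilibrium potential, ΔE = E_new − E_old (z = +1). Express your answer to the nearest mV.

E_old = (60.4/1)·log₁₀(7.07/95.1) = -68.18 mV
E_new = (60.4/1)·log₁₀(20.5/95.1) = -40.25 mV
ΔE = -40.25 − (-68.18) = 27.93 mV

28 mV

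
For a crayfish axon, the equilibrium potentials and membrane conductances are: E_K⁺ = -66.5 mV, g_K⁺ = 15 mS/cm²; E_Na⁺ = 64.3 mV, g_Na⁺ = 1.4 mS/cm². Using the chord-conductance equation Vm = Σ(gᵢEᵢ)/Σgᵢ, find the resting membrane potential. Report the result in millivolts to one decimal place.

Σ gᵢEᵢ = 15·(-66.5) + 1.4·(64.3) = -907.48
Σ gᵢ = 15 + 1.4 = 16.4
Vm = -907.48 / 16.4 = -55.33 mV

-55.3 mV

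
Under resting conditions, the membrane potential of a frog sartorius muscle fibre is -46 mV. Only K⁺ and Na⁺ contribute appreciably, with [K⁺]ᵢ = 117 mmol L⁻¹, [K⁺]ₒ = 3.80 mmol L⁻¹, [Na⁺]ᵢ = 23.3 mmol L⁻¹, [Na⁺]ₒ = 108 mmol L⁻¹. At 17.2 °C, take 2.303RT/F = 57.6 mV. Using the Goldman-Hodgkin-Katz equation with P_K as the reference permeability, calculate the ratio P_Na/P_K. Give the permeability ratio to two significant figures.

0.14

Let α = P_Na/P_K. GHK: Vm = 57.6·log₁₀[(Kₒ + α·Naₒ)/(Kᵢ + α·Naᵢ)].
10^(Vm/57.6) = 10^(-46.0/57.6) = 0.159
So 0.159·(Kᵢ + α·Naᵢ) = Kₒ + α·Naₒ → α = (0.159·117.0 − 3.8) / (108.0 − 0.159·23.3)
α = (18.6 − 3.8) / (108.0 − 3.705) = 14.8/104.3 = 0.1419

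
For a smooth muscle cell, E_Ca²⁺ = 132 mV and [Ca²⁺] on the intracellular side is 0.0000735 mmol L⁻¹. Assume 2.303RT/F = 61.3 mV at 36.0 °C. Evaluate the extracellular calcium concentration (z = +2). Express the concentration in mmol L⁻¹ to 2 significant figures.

Nernst: E = (61.3/2) · log₁₀([out]/[in]), so log₁₀([out]/[in]) = 132.0 × 2 / 61.3 = 4.3067.
[out]/[in] = 10^(4.3067) = 2.026e+04.
[out] = 2.026e+04 × 0.0000735 = 1.489 mmol L⁻¹.

1.5 mmol L⁻¹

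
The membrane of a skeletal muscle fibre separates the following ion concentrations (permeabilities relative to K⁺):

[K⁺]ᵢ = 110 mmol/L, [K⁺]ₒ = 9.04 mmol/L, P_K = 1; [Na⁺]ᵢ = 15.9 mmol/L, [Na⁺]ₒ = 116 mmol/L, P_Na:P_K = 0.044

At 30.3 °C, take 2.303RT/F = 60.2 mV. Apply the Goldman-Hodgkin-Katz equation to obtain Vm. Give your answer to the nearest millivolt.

-54 mV

Vm = 60.2 · log₁₀[(Σ P·[cation]ₒ + Σ P·[anion]ᵢ) / (Σ P·[cation]ᵢ + Σ P·[anion]ₒ)]
Numerator = 1×9.04 + 0.044×116 = 14.14
Denominator = 1×110 + 0.044×15.9 = 110.7
Vm = 60.2 · log₁₀(0.12777) = 60.2 × (-0.8936) = -53.79 mV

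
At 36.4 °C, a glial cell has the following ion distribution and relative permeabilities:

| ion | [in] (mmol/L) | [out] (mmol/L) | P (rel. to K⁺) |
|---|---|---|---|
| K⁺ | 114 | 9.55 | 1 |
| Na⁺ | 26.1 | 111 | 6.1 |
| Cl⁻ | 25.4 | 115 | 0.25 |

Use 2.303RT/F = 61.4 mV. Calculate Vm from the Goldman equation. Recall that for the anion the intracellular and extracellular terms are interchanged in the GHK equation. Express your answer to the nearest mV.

22 mV

Vm = 61.4 · log₁₀[(Σ P·[cation]ₒ + Σ P·[anion]ᵢ) / (Σ P·[cation]ᵢ + Σ P·[anion]ₒ)]
Numerator = 1×9.55 + 6.1×111 + 0.25×25.4 = 693
Denominator = 1×114 + 6.1×26.1 + 0.25×115 = 302
Vm = 61.4 · log₁₀(2.295) = 61.4 × (0.3608) = 22.15 mV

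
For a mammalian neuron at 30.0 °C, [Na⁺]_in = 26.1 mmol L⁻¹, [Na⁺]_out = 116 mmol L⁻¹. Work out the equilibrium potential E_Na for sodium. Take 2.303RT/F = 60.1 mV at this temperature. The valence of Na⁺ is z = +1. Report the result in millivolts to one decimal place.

38.9 mV

E = (60.1/z) · log₁₀([Na⁺]_out/[Na⁺]_in) with z = +1.
= (60.1/1) · log₁₀(116/26.1) = 60.10 · log₁₀(4.444)
= 60.10 · (0.6478) = 38.93 mV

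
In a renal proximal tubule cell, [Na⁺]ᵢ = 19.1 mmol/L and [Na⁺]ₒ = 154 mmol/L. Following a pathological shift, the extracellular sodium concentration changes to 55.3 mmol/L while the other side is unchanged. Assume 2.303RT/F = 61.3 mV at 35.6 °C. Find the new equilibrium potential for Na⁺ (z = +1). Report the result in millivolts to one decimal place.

28.3 mV

After the shift: [Na⁺]_out = 55.3, [Na⁺]_in = 19.1 mmol/L.
E_new = (61.3/1)·log₁₀(55.3/19.1) = 61.30 · (0.4617) = 28.30 mV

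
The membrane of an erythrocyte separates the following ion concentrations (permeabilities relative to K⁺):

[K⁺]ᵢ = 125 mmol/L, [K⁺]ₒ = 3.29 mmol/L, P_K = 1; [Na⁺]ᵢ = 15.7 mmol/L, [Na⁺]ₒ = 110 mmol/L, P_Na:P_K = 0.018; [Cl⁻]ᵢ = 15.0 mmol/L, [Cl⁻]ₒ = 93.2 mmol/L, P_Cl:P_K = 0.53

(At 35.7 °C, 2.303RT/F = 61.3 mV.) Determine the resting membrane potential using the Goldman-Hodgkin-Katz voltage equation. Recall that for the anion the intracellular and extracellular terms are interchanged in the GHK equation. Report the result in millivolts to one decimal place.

Vm = 61.3 · log₁₀[(Σ P·[cation]ₒ + Σ P·[anion]ᵢ) / (Σ P·[cation]ᵢ + Σ P·[anion]ₒ)]
Numerator = 1×3.29 + 0.018×110 + 0.53×15.0 = 13.22
Denominator = 1×125 + 0.018×15.7 + 0.53×93.2 = 174.7
Vm = 61.3 · log₁₀(0.075682) = 61.3 × (-1.1210) = -68.72 mV

-68.7 mV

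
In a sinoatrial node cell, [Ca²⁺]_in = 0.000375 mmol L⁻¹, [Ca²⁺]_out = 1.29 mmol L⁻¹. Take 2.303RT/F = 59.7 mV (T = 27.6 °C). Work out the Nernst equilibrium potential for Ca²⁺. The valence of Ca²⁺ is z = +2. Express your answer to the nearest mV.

E = (59.7/z) · log₁₀([Ca²⁺]_out/[Ca²⁺]_in) with z = +2.
= (59.7/2) · log₁₀(1.29/0.000375) = 29.85 · log₁₀(3440)
= 29.85 · (3.5366) = 105.57 mV

106 mV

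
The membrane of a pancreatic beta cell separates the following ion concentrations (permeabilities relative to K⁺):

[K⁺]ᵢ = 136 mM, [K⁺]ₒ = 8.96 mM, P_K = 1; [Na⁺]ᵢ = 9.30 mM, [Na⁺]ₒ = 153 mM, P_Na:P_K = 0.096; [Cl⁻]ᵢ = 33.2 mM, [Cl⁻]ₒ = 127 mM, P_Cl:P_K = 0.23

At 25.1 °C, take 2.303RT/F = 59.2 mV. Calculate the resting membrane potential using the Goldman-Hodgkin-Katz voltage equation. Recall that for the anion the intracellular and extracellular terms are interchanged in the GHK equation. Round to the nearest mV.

-43 mV

Vm = 59.2 · log₁₀[(Σ P·[cation]ₒ + Σ P·[anion]ᵢ) / (Σ P·[cation]ᵢ + Σ P·[anion]ₒ)]
Numerator = 1×8.96 + 0.096×153 + 0.23×33.2 = 31.28
Denominator = 1×136 + 0.096×9.30 + 0.23×127 = 166.1
Vm = 59.2 · log₁₀(0.18834) = 59.2 × (-0.7251) = -42.92 mV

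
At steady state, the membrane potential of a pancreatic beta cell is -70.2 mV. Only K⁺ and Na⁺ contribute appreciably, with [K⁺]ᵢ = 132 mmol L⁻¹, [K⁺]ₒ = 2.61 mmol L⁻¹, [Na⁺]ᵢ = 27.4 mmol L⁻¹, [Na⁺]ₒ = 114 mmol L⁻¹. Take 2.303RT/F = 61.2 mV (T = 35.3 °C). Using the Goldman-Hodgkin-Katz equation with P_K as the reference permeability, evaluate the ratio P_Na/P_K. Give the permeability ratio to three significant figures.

Let α = P_Na/P_K. GHK: Vm = 61.2·log₁₀[(Kₒ + α·Naₒ)/(Kᵢ + α·Naᵢ)].
10^(Vm/61.2) = 10^(-70.2/61.2) = 0.071276
So 0.071276·(Kᵢ + α·Naᵢ) = Kₒ + α·Naₒ → α = (0.071276·132.0 − 2.61) / (114.0 − 0.071276·27.4)
α = (9.408 − 2.61) / (114.0 − 1.953) = 6.798/112 = 0.06067

0.0607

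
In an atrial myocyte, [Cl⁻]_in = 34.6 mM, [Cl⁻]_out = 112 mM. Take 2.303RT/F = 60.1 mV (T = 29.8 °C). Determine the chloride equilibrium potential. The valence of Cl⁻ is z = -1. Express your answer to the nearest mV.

-31 mV

E = (60.1/z) · log₁₀([Cl⁻]_out/[Cl⁻]_in) with z = -1.
For an anion, dividing by z = -1 reverses the sign.
= (60.1/-1) · log₁₀(112/34.6) = -60.10 · log₁₀(3.237)
= -60.10 · (0.5101) = -30.66 mV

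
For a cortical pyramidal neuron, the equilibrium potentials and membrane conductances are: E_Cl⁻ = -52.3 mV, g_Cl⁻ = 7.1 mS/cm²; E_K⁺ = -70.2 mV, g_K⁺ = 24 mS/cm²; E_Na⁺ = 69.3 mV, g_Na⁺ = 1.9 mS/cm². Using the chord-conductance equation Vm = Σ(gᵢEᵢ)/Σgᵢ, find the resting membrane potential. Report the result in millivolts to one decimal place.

Σ gᵢEᵢ = 7.1·(-52.3) + 24·(-70.2) + 1.9·(69.3) = -1924.46
Σ gᵢ = 7.1 + 24 + 1.9 = 33
Vm = -1924.46 / 33 = -58.32 mV

-58.3 mV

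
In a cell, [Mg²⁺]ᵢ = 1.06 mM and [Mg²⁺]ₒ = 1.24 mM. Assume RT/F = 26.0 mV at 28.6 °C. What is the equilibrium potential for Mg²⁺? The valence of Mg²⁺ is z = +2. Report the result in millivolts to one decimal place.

E = (26.0/z) · ln([Mg²⁺]_out/[Mg²⁺]_in) with z = +2.
= (26.0/2) · ln(1.24/1.06) = 13.00 · ln(1.17)
= 13.00 · (0.1568) = 2.04 mV

2.0 mV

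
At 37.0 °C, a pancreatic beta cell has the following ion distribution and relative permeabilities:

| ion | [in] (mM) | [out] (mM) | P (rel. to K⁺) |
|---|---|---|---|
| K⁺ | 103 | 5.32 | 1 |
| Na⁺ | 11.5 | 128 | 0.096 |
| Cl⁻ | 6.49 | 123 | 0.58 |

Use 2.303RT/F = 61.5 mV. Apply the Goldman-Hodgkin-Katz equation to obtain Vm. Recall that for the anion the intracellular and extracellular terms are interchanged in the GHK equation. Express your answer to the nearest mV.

Vm = 61.5 · log₁₀[(Σ P·[cation]ₒ + Σ P·[anion]ᵢ) / (Σ P·[cation]ᵢ + Σ P·[anion]ₒ)]
Numerator = 1×5.32 + 0.096×128 + 0.58×6.49 = 21.37
Denominator = 1×103 + 0.096×11.5 + 0.58×123 = 175.4
Vm = 61.5 · log₁₀(0.12182) = 61.5 × (-0.9143) = -56.23 mV

-56 mV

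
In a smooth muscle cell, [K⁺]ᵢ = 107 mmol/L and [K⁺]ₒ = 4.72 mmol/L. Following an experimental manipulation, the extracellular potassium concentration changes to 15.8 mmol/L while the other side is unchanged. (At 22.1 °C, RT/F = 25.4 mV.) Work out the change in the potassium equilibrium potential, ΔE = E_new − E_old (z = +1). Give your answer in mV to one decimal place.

E_old = (25.4/1)·ln(4.72/107) = -79.27 mV
E_new = (25.4/1)·ln(15.8/107) = -48.59 mV
ΔE = -48.59 − (-79.27) = 30.69 mV

30.7 mV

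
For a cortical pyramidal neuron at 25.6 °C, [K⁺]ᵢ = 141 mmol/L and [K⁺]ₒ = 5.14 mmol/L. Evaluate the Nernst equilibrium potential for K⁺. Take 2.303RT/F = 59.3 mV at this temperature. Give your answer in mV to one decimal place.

E = (59.3/z) · log₁₀([K⁺]_out/[K⁺]_in) with z = +1.
= (59.3/1) · log₁₀(5.14/141) = 59.30 · log₁₀(0.03645)
= 59.30 · (-1.4383) = -85.29 mV

-85.3 mV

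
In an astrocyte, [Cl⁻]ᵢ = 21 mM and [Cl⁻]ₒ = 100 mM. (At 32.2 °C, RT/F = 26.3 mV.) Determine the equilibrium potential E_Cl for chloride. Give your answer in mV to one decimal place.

-41.0 mV

E = (26.3/z) · ln([Cl⁻]_out/[Cl⁻]_in) with z = -1.
For an anion, dividing by z = -1 reverses the sign.
= (26.3/-1) · ln(100/21) = -26.30 · ln(4.762)
= -26.30 · (1.5606) = -41.05 mV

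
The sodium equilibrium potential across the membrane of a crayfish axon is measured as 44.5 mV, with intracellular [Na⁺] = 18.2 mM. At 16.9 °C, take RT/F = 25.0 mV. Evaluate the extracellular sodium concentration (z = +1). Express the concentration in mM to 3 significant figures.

108 mM

Nernst: E = (25.0/1) · ln([out]/[in]), so ln([out]/[in]) = 44.5 × 1 / 25.0 = 1.7800.
[out]/[in] = e^(1.7800) = 5.93.
[out] = 5.93 × 18.2 = 107.9 mM.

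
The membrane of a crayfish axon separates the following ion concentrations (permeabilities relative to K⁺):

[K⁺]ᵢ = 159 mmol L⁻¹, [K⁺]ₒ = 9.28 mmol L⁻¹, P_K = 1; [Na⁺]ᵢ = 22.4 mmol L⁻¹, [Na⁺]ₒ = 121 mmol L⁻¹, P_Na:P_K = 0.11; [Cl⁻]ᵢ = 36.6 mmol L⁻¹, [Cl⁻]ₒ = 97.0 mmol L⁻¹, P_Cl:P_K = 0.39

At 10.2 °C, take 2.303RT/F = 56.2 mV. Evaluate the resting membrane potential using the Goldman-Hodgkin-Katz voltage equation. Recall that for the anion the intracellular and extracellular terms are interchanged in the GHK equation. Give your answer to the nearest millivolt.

-41 mV

Vm = 56.2 · log₁₀[(Σ P·[cation]ₒ + Σ P·[anion]ᵢ) / (Σ P·[cation]ᵢ + Σ P·[anion]ₒ)]
Numerator = 1×9.28 + 0.11×121 + 0.39×36.6 = 36.86
Denominator = 1×159 + 0.11×22.4 + 0.39×97.0 = 199.3
Vm = 56.2 · log₁₀(0.18497) = 56.2 × (-0.7329) = -41.19 mV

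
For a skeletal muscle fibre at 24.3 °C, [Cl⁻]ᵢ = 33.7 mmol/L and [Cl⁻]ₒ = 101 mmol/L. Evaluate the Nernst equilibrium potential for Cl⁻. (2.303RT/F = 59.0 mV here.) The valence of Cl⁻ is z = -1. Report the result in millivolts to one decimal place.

-28.1 mV

E = (59.0/z) · log₁₀([Cl⁻]_out/[Cl⁻]_in) with z = -1.
For an anion, dividing by z = -1 reverses the sign.
= (59.0/-1) · log₁₀(101/33.7) = -59.00 · log₁₀(2.997)
= -59.00 · (0.4767) = -28.12 mV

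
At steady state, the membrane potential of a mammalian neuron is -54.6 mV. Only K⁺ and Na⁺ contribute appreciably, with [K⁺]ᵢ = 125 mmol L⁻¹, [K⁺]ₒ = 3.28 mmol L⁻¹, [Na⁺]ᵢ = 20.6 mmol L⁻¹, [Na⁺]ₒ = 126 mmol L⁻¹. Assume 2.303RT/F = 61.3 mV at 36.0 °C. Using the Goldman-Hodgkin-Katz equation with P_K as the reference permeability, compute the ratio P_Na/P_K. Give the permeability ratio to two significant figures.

0.10

Let α = P_Na/P_K. GHK: Vm = 61.3·log₁₀[(Kₒ + α·Naₒ)/(Kᵢ + α·Naᵢ)].
10^(Vm/61.3) = 10^(-54.6/61.3) = 0.12862
So 0.12862·(Kᵢ + α·Naᵢ) = Kₒ + α·Naₒ → α = (0.12862·125.0 − 3.28) / (126.0 − 0.12862·20.6)
α = (16.08 − 3.28) / (126.0 − 2.65) = 12.8/123.4 = 0.1037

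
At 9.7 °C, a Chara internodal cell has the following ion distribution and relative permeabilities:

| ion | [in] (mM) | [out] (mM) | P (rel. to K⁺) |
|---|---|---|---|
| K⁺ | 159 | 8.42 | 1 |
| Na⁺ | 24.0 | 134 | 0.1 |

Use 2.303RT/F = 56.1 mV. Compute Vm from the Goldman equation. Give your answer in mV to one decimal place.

-48.8 mV

Vm = 56.1 · log₁₀[(Σ P·[cation]ₒ + Σ P·[anion]ᵢ) / (Σ P·[cation]ᵢ + Σ P·[anion]ₒ)]
Numerator = 1×8.42 + 0.1×134 = 21.82
Denominator = 1×159 + 0.1×24.0 = 161.4
Vm = 56.1 · log₁₀(0.13519) = 56.1 × (-0.8690) = -48.75 mV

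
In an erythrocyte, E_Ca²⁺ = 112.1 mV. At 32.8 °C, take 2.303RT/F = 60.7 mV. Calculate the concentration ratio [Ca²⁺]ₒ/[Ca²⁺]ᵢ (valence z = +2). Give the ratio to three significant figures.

4940

log₁₀([out]/[in]) = E·z/(60.7) = 112.1 × 2 / 60.7 = 3.6936
[out]/[in] = 10^(3.6936) = 4938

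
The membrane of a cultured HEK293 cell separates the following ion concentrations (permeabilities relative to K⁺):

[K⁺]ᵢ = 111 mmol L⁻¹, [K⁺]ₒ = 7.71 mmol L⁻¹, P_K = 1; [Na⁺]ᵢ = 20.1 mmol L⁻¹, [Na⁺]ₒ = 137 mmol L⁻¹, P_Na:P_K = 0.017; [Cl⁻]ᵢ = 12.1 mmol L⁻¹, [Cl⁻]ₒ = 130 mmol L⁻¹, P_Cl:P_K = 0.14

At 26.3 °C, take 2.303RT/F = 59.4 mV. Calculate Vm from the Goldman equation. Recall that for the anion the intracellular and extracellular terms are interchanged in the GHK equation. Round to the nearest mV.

Vm = 59.4 · log₁₀[(Σ P·[cation]ₒ + Σ P·[anion]ᵢ) / (Σ P·[cation]ᵢ + Σ P·[anion]ₒ)]
Numerator = 1×7.71 + 0.017×137 + 0.14×12.1 = 11.73
Denominator = 1×111 + 0.017×20.1 + 0.14×130 = 129.5
Vm = 59.4 · log₁₀(0.090573) = 59.4 × (-1.0430) = -61.95 mV

-62 mV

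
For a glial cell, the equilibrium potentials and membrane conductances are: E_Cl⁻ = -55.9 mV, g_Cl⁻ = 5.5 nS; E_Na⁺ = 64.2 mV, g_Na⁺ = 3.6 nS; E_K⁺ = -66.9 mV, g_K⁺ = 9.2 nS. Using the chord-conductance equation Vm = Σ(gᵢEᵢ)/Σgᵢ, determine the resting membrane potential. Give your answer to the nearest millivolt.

-38 mV

Σ gᵢEᵢ = 5.5·(-55.9) + 3.6·(64.2) + 9.2·(-66.9) = -691.81
Σ gᵢ = 5.5 + 3.6 + 9.2 = 18.3
Vm = -691.81 / 18.3 = -37.80 mV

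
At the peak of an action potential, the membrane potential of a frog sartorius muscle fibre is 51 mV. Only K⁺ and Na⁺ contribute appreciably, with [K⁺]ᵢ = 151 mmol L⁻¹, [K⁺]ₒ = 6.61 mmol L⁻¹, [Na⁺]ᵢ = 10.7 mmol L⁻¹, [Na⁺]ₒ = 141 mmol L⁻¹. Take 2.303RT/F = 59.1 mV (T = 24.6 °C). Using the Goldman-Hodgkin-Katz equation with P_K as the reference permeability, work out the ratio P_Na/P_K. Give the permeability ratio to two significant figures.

17

Let α = P_Na/P_K. GHK: Vm = 59.1·log₁₀[(Kₒ + α·Naₒ)/(Kᵢ + α·Naᵢ)].
10^(Vm/59.1) = 10^(51.0/59.1) = 7.2936
So 7.2936·(Kᵢ + α·Naᵢ) = Kₒ + α·Naₒ → α = (7.2936·151.0 − 6.61) / (141.0 − 7.2936·10.7)
α = (1101 − 6.61) / (141.0 − 78.04) = 1095/62.96 = 17.39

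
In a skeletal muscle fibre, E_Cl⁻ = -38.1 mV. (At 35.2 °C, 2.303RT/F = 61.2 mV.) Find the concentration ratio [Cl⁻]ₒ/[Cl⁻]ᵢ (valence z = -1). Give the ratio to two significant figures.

4.2

log₁₀([out]/[in]) = E·z/(61.2) = -38.1 × -1 / 61.2 = 0.6225
[out]/[in] = 10^(0.6225) = 4.193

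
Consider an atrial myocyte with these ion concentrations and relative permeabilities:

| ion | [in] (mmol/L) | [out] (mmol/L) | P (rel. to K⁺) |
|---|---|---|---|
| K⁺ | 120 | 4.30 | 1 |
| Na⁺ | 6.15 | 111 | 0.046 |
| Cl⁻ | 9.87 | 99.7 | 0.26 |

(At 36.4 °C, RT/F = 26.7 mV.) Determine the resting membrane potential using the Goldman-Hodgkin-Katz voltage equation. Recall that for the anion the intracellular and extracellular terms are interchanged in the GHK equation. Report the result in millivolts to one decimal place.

Vm = 26.7 · ln[(Σ P·[cation]ₒ + Σ P·[anion]ᵢ) / (Σ P·[cation]ᵢ + Σ P·[anion]ₒ)]
Numerator = 1×4.30 + 0.046×111 + 0.26×9.87 = 11.97
Denominator = 1×120 + 0.046×6.15 + 0.26×99.7 = 146.2
Vm = 26.7 · ln(0.081886) = 26.7 × (-2.5024) = -66.81 mV

-66.8 mV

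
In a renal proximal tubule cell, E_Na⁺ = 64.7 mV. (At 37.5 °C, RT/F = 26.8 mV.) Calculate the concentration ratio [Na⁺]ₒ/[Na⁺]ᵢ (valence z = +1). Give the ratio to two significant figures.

11

ln([out]/[in]) = E·z/(26.8) = 64.7 × 1 / 26.8 = 2.4142
[out]/[in] = e^(2.4142) = 11.18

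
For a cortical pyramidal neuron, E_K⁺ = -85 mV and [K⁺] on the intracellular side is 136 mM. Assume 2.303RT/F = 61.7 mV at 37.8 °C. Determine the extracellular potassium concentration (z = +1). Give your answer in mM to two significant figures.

5.7 mM

Nernst: E = (61.7/1) · log₁₀([out]/[in]), so log₁₀([out]/[in]) = -85.0 × 1 / 61.7 = -1.3776.
[out]/[in] = 10^(-1.3776) = 0.04191.
[out] = 0.04191 × 136 = 5.7 mM.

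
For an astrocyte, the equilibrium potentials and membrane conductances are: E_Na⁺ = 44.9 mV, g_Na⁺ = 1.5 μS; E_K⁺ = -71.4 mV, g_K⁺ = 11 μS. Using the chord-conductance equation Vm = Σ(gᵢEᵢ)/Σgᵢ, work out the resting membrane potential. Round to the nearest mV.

Σ gᵢEᵢ = 1.5·(44.9) + 11·(-71.4) = -718.05
Σ gᵢ = 1.5 + 11 = 12.5
Vm = -718.05 / 12.5 = -57.44 mV

-57 mV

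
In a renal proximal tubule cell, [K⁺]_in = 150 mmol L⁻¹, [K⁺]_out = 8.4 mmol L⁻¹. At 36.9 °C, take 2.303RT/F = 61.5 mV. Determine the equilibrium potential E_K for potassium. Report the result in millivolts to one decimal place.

-77.0 mV

E = (61.5/z) · log₁₀([K⁺]_out/[K⁺]_in) with z = +1.
= (61.5/1) · log₁₀(8.4/150) = 61.50 · log₁₀(0.056)
= 61.50 · (-1.2518) = -76.99 mV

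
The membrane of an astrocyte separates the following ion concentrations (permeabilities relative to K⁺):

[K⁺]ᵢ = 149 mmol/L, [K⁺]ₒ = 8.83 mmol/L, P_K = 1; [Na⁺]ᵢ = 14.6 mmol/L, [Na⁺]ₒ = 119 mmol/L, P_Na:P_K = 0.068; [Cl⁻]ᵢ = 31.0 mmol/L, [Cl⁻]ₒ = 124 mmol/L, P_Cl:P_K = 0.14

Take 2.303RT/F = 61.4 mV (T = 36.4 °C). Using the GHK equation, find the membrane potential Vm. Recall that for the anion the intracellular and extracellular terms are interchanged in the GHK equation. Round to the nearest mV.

-55 mV

Vm = 61.4 · log₁₀[(Σ P·[cation]ₒ + Σ P·[anion]ᵢ) / (Σ P·[cation]ᵢ + Σ P·[anion]ₒ)]
Numerator = 1×8.83 + 0.068×119 + 0.14×31.0 = 21.26
Denominator = 1×149 + 0.068×14.6 + 0.14×124 = 167.4
Vm = 61.4 · log₁₀(0.12705) = 61.4 × (-0.8960) = -55.02 mV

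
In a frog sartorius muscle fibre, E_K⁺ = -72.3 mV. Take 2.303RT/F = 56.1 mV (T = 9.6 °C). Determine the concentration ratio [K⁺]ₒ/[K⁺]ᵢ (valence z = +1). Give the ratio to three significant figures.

log₁₀([out]/[in]) = E·z/(56.1) = -72.3 × 1 / 56.1 = -1.2888
[out]/[in] = 10^(-1.2888) = 0.05143

0.0514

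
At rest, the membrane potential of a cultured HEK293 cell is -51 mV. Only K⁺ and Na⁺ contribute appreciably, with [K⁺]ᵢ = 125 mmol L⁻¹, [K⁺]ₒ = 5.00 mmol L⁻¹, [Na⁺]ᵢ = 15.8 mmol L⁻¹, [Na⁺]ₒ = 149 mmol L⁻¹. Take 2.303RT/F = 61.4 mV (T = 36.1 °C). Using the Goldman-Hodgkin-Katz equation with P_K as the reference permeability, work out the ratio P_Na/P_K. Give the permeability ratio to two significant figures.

Let α = P_Na/P_K. GHK: Vm = 61.4·log₁₀[(Kₒ + α·Naₒ)/(Kᵢ + α·Naᵢ)].
10^(Vm/61.4) = 10^(-51.0/61.4) = 0.1477
So 0.1477·(Kᵢ + α·Naᵢ) = Kₒ + α·Naₒ → α = (0.1477·125.0 − 5.0) / (149.0 − 0.1477·15.8)
α = (18.46 − 5.0) / (149.0 − 2.334) = 13.46/146.7 = 0.09179

0.092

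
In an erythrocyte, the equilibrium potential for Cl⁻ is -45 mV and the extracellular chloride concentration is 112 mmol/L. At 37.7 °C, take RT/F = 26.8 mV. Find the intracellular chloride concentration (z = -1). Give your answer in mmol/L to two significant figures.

Nernst: E = (26.8/-1) · ln([out]/[in]), so ln([out]/[in]) = -45.0 × -1 / 26.8 = 1.6791.
[out]/[in] = e^(1.6791) = 5.361.
[in] = 112 / 5.361 = 20.89 mmol/L.

21 mmol/L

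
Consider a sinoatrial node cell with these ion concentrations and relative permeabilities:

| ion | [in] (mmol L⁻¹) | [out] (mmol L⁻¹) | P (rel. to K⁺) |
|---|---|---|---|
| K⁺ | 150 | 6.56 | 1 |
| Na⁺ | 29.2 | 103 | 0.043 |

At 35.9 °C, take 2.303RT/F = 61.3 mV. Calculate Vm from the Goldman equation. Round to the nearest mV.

-70 mV

Vm = 61.3 · log₁₀[(Σ P·[cation]ₒ + Σ P·[anion]ᵢ) / (Σ P·[cation]ᵢ + Σ P·[anion]ₒ)]
Numerator = 1×6.56 + 0.043×103 = 10.99
Denominator = 1×150 + 0.043×29.2 = 151.3
Vm = 61.3 · log₁₀(0.072652) = 61.3 × (-1.1388) = -69.81 mV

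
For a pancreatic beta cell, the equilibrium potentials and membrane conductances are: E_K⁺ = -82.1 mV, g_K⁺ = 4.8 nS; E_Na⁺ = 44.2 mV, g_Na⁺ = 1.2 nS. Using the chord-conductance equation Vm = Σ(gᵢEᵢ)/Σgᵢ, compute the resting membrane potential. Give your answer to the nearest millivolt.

Σ gᵢEᵢ = 4.8·(-82.1) + 1.2·(44.2) = -341.04
Σ gᵢ = 4.8 + 1.2 = 6
Vm = -341.04 / 6 = -56.84 mV

-57 mV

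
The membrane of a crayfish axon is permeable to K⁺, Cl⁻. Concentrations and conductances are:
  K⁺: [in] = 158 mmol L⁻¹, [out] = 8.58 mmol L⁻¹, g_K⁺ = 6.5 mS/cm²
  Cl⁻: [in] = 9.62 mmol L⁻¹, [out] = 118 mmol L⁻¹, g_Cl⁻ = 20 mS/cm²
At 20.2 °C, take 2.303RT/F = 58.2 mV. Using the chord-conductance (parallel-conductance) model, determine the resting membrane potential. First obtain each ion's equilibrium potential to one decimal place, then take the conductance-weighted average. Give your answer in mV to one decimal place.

E_K⁺ = (58.2/1)·log₁₀(8.58/158) = -73.6 mV
E_Cl⁻ = (58.2/-1)·log₁₀(118/9.62) = -63.4 mV
Vm = (Σ gᵢEᵢ)/(Σ gᵢ) = (6.5·-73.6 + 20·-63.4) / (6.5 + 20)
= -1746.40 / 26.5 = -65.90 mV

-65.9 mV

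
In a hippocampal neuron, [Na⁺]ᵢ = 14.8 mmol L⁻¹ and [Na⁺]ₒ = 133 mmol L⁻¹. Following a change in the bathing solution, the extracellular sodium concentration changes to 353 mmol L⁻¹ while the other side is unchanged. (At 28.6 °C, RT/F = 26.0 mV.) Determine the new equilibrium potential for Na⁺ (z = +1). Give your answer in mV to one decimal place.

After the shift: [Na⁺]_out = 353, [Na⁺]_in = 14.8 mmol L⁻¹.
E_new = (26.0/1)·ln(353/14.8) = 26.00 · (3.1718) = 82.47 mV

82.5 mV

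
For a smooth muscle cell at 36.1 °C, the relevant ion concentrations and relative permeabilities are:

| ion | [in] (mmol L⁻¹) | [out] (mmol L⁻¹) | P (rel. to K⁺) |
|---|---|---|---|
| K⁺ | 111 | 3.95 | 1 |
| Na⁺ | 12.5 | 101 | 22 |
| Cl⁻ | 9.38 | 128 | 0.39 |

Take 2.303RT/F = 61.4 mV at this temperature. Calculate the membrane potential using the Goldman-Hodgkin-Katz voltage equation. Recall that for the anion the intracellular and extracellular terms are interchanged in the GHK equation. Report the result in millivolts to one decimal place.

43.5 mV

Vm = 61.4 · log₁₀[(Σ P·[cation]ₒ + Σ P·[anion]ᵢ) / (Σ P·[cation]ᵢ + Σ P·[anion]ₒ)]
Numerator = 1×3.95 + 22×101 + 0.39×9.38 = 2230
Denominator = 1×111 + 22×12.5 + 0.39×128 = 435.9
Vm = 61.4 · log₁₀(5.1147) = 61.4 × (0.7088) = 43.52 mV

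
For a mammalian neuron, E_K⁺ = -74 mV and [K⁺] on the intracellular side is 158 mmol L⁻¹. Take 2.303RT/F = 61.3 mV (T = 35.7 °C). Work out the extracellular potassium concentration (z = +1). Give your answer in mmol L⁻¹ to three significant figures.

Nernst: E = (61.3/1) · log₁₀([out]/[in]), so log₁₀([out]/[in]) = -74.0 × 1 / 61.3 = -1.2072.
[out]/[in] = 10^(-1.2072) = 0.06206.
[out] = 0.06206 × 158 = 9.806 mmol L⁻¹.

9.81 mmol L⁻¹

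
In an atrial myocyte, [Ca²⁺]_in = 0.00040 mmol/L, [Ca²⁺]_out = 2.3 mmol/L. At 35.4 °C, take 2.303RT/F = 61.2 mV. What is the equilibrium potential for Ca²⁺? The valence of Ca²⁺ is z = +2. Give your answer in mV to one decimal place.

115.0 mV

E = (61.2/z) · log₁₀([Ca²⁺]_out/[Ca²⁺]_in) with z = +2.
= (61.2/2) · log₁₀(2.3/0.00040) = 30.60 · log₁₀(5750)
= 30.60 · (3.7597) = 115.05 mV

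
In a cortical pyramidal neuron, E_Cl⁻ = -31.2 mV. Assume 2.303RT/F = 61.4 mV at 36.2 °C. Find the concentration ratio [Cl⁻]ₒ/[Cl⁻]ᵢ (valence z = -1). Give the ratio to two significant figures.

log₁₀([out]/[in]) = E·z/(61.4) = -31.2 × -1 / 61.4 = 0.5081
[out]/[in] = 10^(0.5081) = 3.222

3.2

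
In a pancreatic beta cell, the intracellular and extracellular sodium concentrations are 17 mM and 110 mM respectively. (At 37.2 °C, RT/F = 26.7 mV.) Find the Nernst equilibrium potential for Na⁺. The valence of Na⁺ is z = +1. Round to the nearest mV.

E = (26.7/z) · ln([Na⁺]_out/[Na⁺]_in) with z = +1.
= (26.7/1) · ln(110/17) = 26.70 · ln(6.471)
= 26.70 · (1.8673) = 49.86 mV

50 mV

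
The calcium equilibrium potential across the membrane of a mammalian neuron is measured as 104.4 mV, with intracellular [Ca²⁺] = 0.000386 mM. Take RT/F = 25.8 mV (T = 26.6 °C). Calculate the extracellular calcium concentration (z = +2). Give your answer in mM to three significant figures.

1.26 mM

Nernst: E = (25.8/2) · ln([out]/[in]), so ln([out]/[in]) = 104.4 × 2 / 25.8 = 8.0930.
[out]/[in] = e^(8.0930) = 3272.
[out] = 3272 × 0.000386 = 1.263 mM.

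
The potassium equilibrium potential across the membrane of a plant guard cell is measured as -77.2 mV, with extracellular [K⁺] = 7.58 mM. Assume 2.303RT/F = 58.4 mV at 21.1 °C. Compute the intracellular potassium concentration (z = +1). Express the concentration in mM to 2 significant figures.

Nernst: E = (58.4/1) · log₁₀([out]/[in]), so log₁₀([out]/[in]) = -77.2 × 1 / 58.4 = -1.3219.
[out]/[in] = 10^(-1.3219) = 0.04765.
[in] = 7.58 / 0.04765 = 159.1 mM.

160 mM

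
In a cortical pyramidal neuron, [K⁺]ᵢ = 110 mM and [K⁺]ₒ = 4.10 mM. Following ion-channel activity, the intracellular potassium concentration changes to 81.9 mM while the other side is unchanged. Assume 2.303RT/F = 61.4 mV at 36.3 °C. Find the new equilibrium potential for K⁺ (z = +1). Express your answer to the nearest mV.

After the shift: [K⁺]_out = 4.10, [K⁺]_in = 81.9 mM.
E_new = (61.4/1)·log₁₀(4.10/81.9) = 61.40 · (-1.3005) = -79.85 mV

-80 mV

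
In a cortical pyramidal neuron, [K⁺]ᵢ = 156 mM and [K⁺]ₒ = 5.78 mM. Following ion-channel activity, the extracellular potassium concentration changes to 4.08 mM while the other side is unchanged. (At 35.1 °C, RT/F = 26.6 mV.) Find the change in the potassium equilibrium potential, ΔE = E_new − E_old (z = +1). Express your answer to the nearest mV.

E_old = (26.6/1)·ln(5.78/156) = -87.66 mV
E_new = (26.6/1)·ln(4.08/156) = -96.92 mV
ΔE = -96.92 − (-87.66) = -9.26 mV

-9 mV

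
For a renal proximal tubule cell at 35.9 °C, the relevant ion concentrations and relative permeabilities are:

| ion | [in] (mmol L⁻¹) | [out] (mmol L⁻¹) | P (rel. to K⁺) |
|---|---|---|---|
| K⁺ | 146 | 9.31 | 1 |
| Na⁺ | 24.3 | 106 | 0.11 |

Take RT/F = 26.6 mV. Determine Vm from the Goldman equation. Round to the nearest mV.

Vm = 26.6 · ln[(Σ P·[cation]ₒ + Σ P·[anion]ᵢ) / (Σ P·[cation]ᵢ + Σ P·[anion]ₒ)]
Numerator = 1×9.31 + 0.11×106 = 20.97
Denominator = 1×146 + 0.11×24.3 = 148.7
Vm = 26.6 · ln(0.14105) = 26.6 × (-1.9587) = -52.10 mV

-52 mV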